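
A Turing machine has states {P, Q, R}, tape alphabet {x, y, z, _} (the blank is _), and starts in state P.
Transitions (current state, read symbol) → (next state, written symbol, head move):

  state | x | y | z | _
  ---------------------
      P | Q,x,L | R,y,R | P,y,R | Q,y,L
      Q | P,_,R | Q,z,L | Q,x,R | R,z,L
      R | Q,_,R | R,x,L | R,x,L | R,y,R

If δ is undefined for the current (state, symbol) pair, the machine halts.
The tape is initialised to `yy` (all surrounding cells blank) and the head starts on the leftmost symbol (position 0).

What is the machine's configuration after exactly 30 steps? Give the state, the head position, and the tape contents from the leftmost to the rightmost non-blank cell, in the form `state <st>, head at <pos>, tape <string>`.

state=P head=0 tape=____[y]y_   (P,y)→(R,y,R)
state=R head=1 tape=____y[y]_   (R,y)→(R,x,L)
state=R head=0 tape=____[y]x_   (R,y)→(R,x,L)
state=R head=-1 tape=___[_]xx_   (R,_)→(R,y,R)
state=R head=0 tape=___y[x]x_   (R,x)→(Q,_,R)
state=Q head=1 tape=___y_[x]_   (Q,x)→(P,_,R)
state=P head=2 tape=___y__[_]   (P,_)→(Q,y,L)
state=Q head=1 tape=___y_[_]y   (Q,_)→(R,z,L)
state=R head=0 tape=___y[_]zy   (R,_)→(R,y,R)
state=R head=1 tape=___yy[z]y   (R,z)→(R,x,L)
state=R head=0 tape=___y[y]xy   (R,y)→(R,x,L)
state=R head=-1 tape=___[y]xxy   (R,y)→(R,x,L)
state=R head=-2 tape=__[_]xxxy   (R,_)→(R,y,R)
state=R head=-1 tape=__y[x]xxy   (R,x)→(Q,_,R)
state=Q head=0 tape=__y_[x]xy   (Q,x)→(P,_,R)
state=P head=1 tape=__y__[x]y   (P,x)→(Q,x,L)
state=Q head=0 tape=__y_[_]xy   (Q,_)→(R,z,L)
state=R head=-1 tape=__y[_]zxy   (R,_)→(R,y,R)
state=R head=0 tape=__yy[z]xy   (R,z)→(R,x,L)
state=R head=-1 tape=__y[y]xxy   (R,y)→(R,x,L)
state=R head=-2 tape=__[y]xxxy   (R,y)→(R,x,L)
state=R head=-3 tape=_[_]xxxxy   (R,_)→(R,y,R)
state=R head=-2 tape=_y[x]xxxy   (R,x)→(Q,_,R)
state=Q head=-1 tape=_y_[x]xxy   (Q,x)→(P,_,R)
state=P head=0 tape=_y__[x]xy   (P,x)→(Q,x,L)
state=Q head=-1 tape=_y_[_]xxy   (Q,_)→(R,z,L)
state=R head=-2 tape=_y[_]zxxy   (R,_)→(R,y,R)
state=R head=-1 tape=_yy[z]xxy   (R,z)→(R,x,L)
state=R head=-2 tape=_y[y]xxxy   (R,y)→(R,x,L)
state=R head=-3 tape=_[y]xxxxy   (R,y)→(R,x,L)
state=R head=-4 tape=[_]xxxxxy
After 30 steps: state R, head at -4, tape xxxxxy.

state R, head at -4, tape xxxxxy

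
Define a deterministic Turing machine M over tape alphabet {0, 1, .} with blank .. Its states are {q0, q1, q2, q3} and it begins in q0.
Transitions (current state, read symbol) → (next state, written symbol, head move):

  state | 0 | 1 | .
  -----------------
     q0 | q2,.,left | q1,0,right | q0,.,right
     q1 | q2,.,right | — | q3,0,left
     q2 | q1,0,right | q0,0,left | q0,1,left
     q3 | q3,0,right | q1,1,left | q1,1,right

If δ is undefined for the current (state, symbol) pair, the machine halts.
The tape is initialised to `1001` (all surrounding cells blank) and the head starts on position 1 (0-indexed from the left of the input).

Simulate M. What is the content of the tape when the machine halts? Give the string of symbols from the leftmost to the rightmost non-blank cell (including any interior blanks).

0001

q0 | ..1[0]01   read 0 → write ., move left, go to q2
q2 | ..[1].01   read 1 → write 0, move left, go to q0
q0 | .[.]0.01   read . → write ., move right, go to q0
q0 | ..[0].01   read 0 → write ., move left, go to q2
q2 | .[.]..01   read . → write 1, move left, go to q0
q0 | [.]1..01   read . → write ., move right, go to q0
q0 | .[1]..01   read 1 → write 0, move right, go to q1
q1 | .0[.].01   read . → write 0, move left, go to q3
q3 | .[0]0.01   read 0 → write 0, move right, go to q3
q3 | .0[0].01   read 0 → write 0, move right, go to q3
q3 | .00[.]01   read . → write 1, move right, go to q1
q1 | .001[0]1   read 0 → write ., move right, go to q2
q2 | .001.[1]   read 1 → write 0, move left, go to q0
q0 | .001[.]0   read . → write ., move right, go to q0
q0 | .001.[0]   read 0 → write ., move left, go to q2
q2 | .001[.].   read . → write 1, move left, go to q0
q0 | .00[1]1.   read 1 → write 0, move right, go to q1
q1 | .000[1].
The non-blank tape span at halt is 0001.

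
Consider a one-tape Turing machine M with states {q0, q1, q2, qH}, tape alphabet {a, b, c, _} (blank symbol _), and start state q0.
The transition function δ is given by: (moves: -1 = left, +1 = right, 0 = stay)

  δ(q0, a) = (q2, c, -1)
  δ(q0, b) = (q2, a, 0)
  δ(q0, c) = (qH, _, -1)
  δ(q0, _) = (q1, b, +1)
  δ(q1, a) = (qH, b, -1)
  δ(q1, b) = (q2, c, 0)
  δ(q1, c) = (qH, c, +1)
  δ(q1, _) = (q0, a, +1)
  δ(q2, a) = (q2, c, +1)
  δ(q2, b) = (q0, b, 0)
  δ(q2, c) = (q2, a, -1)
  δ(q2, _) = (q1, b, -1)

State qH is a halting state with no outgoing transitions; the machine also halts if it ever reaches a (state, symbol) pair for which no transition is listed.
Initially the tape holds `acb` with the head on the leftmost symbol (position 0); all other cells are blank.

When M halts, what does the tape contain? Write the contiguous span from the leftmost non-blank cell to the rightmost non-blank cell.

q0 | ____[a]cb_   read a → write c, move -1, go to q2
q2 | ___[_]ccb_   read _ → write b, move -1, go to q1
q1 | __[_]bccb_   read _ → write a, move +1, go to q0
q0 | __a[b]ccb_   read b → write a, move 0, go to q2
q2 | __a[a]ccb_   read a → write c, move +1, go to q2
q2 | __ac[c]cb_   read c → write a, move -1, go to q2
q2 | __a[c]acb_   read c → write a, move -1, go to q2
q2 | __[a]aacb_   read a → write c, move +1, go to q2
q2 | __c[a]acb_   read a → write c, move +1, go to q2
q2 | __cc[a]cb_   read a → write c, move +1, go to q2
q2 | __ccc[c]b_   read c → write a, move -1, go to q2
q2 | __cc[c]ab_   read c → write a, move -1, go to q2
q2 | __c[c]aab_   read c → write a, move -1, go to q2
q2 | __[c]aaab_   read c → write a, move -1, go to q2
q2 | _[_]aaaab_   read _ → write b, move -1, go to q1
q1 | [_]baaaab_   read _ → write a, move +1, go to q0
q0 | a[b]aaaab_   read b → write a, move 0, go to q2
q2 | a[a]aaaab_   read a → write c, move +1, go to q2
q2 | ac[a]aaab_   read a → write c, move +1, go to q2
q2 | acc[a]aab_   read a → write c, move +1, go to q2
q2 | accc[a]ab_   read a → write c, move +1, go to q2
q2 | acccc[a]b_   read a → write c, move +1, go to q2
q2 | accccc[b]_   read b → write b, move 0, go to q0
q0 | accccc[b]_   read b → write a, move 0, go to q2
q2 | accccc[a]_   read a → write c, move +1, go to q2
q2 | acccccc[_]   read _ → write b, move -1, go to q1
q1 | accccc[c]b   read c → write c, move +1, go to qH
qH | acccccc[b]
The non-blank tape span at halt is accccccb.

accccccb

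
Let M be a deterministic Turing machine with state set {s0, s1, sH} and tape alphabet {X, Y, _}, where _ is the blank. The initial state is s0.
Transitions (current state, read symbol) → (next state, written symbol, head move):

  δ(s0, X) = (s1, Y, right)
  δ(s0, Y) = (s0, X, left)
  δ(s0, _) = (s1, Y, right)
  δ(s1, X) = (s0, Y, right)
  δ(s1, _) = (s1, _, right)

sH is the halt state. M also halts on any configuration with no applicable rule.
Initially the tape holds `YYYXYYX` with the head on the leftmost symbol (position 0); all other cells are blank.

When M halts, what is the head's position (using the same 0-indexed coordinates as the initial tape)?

s0 | ___[Y]YYXYYX   read Y → write X, move left, go to s0
s0 | __[_]XYYXYYX   read _ → write Y, move right, go to s1
s1 | __Y[X]YYXYYX   read X → write Y, move right, go to s0
s0 | __YY[Y]YXYYX   read Y → write X, move left, go to s0
s0 | __Y[Y]XYXYYX   read Y → write X, move left, go to s0
s0 | __[Y]XXYXYYX   read Y → write X, move left, go to s0
s0 | _[_]XXXYXYYX   read _ → write Y, move right, go to s1
s1 | _Y[X]XXYXYYX   read X → write Y, move right, go to s0
s0 | _YY[X]XYXYYX   read X → write Y, move right, go to s1
s1 | _YYY[X]YXYYX   read X → write Y, move right, go to s0
s0 | _YYYY[Y]XYYX   read Y → write X, move left, go to s0
s0 | _YYY[Y]XXYYX   read Y → write X, move left, go to s0
s0 | _YY[Y]XXXYYX   read Y → write X, move left, go to s0
s0 | _Y[Y]XXXXYYX   read Y → write X, move left, go to s0
s0 | _[Y]XXXXXYYX   read Y → write X, move left, go to s0
s0 | [_]XXXXXXYYX   read _ → write Y, move right, go to s1
s1 | Y[X]XXXXXYYX   read X → write Y, move right, go to s0
s0 | YY[X]XXXXYYX   read X → write Y, move right, go to s1
s1 | YYY[X]XXXYYX   read X → write Y, move right, go to s0
s0 | YYYY[X]XXYYX   read X → write Y, move right, go to s1
s1 | YYYYY[X]XYYX   read X → write Y, move right, go to s0
s0 | YYYYYY[X]YYX   read X → write Y, move right, go to s1
s1 | YYYYYYY[Y]YX
At halt the head is at cell 4.

4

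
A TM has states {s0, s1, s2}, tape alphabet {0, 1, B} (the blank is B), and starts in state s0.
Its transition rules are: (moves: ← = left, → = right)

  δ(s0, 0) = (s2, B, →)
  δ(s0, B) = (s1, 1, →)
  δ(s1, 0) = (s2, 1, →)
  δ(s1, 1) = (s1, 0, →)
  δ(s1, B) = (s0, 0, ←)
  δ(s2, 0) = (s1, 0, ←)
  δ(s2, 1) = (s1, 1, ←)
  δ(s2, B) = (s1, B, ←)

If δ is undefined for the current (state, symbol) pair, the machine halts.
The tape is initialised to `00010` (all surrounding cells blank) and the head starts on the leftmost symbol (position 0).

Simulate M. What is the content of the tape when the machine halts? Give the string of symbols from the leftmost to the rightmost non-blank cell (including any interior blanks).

state=s0 head=0 tape=B[0]0010B   (s0,0)→(s2,B,→)
state=s2 head=1 tape=BB[0]010B   (s2,0)→(s1,0,←)
state=s1 head=0 tape=B[B]0010B   (s1,B)→(s0,0,←)
state=s0 head=-1 tape=[B]00010B   (s0,B)→(s1,1,→)
state=s1 head=0 tape=1[0]0010B   (s1,0)→(s2,1,→)
state=s2 head=1 tape=11[0]010B   (s2,0)→(s1,0,←)
state=s1 head=0 tape=1[1]0010B   (s1,1)→(s1,0,→)
state=s1 head=1 tape=10[0]010B   (s1,0)→(s2,1,→)
state=s2 head=2 tape=101[0]10B   (s2,0)→(s1,0,←)
state=s1 head=1 tape=10[1]010B   (s1,1)→(s1,0,→)
state=s1 head=2 tape=100[0]10B   (s1,0)→(s2,1,→)
state=s2 head=3 tape=1001[1]0B   (s2,1)→(s1,1,←)
state=s1 head=2 tape=100[1]10B   (s1,1)→(s1,0,→)
state=s1 head=3 tape=1000[1]0B   (s1,1)→(s1,0,→)
state=s1 head=4 tape=10000[0]B   (s1,0)→(s2,1,→)
state=s2 head=5 tape=100001[B]   (s2,B)→(s1,B,←)
state=s1 head=4 tape=10000[1]B   (s1,1)→(s1,0,→)
state=s1 head=5 tape=100000[B]   (s1,B)→(s0,0,←)
state=s0 head=4 tape=10000[0]0   (s0,0)→(s2,B,→)
state=s2 head=5 tape=10000B[0]   (s2,0)→(s1,0,←)
state=s1 head=4 tape=10000[B]0   (s1,B)→(s0,0,←)
state=s0 head=3 tape=1000[0]00   (s0,0)→(s2,B,→)
state=s2 head=4 tape=1000B[0]0   (s2,0)→(s1,0,←)
state=s1 head=3 tape=1000[B]00   (s1,B)→(s0,0,←)
state=s0 head=2 tape=100[0]000   (s0,0)→(s2,B,→)
state=s2 head=3 tape=100B[0]00   (s2,0)→(s1,0,←)
state=s1 head=2 tape=100[B]000   (s1,B)→(s0,0,←)
state=s0 head=1 tape=10[0]0000   (s0,0)→(s2,B,→)
state=s2 head=2 tape=10B[0]000   (s2,0)→(s1,0,←)
state=s1 head=1 tape=10[B]0000   (s1,B)→(s0,0,←)
state=s0 head=0 tape=1[0]00000   (s0,0)→(s2,B,→)
state=s2 head=1 tape=1B[0]0000   (s2,0)→(s1,0,←)
state=s1 head=0 tape=1[B]00000   (s1,B)→(s0,0,←)
state=s0 head=-1 tape=[1]000000
The non-blank tape span at halt is 1000000.

1000000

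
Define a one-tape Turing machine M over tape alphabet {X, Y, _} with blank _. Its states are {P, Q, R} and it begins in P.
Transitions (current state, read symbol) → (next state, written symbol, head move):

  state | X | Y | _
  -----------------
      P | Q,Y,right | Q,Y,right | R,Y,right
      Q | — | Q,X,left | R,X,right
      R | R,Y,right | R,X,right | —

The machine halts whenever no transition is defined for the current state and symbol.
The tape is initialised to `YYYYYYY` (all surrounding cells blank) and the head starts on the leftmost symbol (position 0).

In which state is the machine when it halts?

state=P head=0 tape=_[Y]YYYYYY_   (P,Y)→(Q,Y,right)
state=Q head=1 tape=_Y[Y]YYYYY_   (Q,Y)→(Q,X,left)
state=Q head=0 tape=_[Y]XYYYYY_   (Q,Y)→(Q,X,left)
state=Q head=-1 tape=[_]XXYYYYY_   (Q,_)→(R,X,right)
state=R head=0 tape=X[X]XYYYYY_   (R,X)→(R,Y,right)
state=R head=1 tape=XY[X]YYYYY_   (R,X)→(R,Y,right)
state=R head=2 tape=XYY[Y]YYYY_   (R,Y)→(R,X,right)
state=R head=3 tape=XYYX[Y]YYY_   (R,Y)→(R,X,right)
state=R head=4 tape=XYYXX[Y]YY_   (R,Y)→(R,X,right)
state=R head=5 tape=XYYXXX[Y]Y_   (R,Y)→(R,X,right)
state=R head=6 tape=XYYXXXX[Y]_   (R,Y)→(R,X,right)
state=R head=7 tape=XYYXXXXX[_]
No transition is defined for (R, _); M halts in state R.

R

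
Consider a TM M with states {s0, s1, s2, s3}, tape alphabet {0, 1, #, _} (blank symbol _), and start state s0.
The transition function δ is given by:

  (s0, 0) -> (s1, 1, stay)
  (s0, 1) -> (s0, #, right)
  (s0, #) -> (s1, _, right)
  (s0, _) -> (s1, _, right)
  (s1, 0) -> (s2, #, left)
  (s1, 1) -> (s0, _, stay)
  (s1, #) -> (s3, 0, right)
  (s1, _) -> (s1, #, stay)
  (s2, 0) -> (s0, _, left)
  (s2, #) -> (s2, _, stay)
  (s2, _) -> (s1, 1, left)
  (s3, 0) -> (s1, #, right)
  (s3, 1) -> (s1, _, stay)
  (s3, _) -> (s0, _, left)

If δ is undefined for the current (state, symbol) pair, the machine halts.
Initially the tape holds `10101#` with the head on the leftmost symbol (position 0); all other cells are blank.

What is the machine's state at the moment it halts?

s3

s0 | [1]0101#   read 1 → write #, move right, go to s0
s0 | #[0]101#   read 0 → write 1, move stay, go to s1
s1 | #[1]101#   read 1 → write _, move stay, go to s0
s0 | #[_]101#   read _ → write _, move right, go to s1
s1 | #_[1]01#   read 1 → write _, move stay, go to s0
s0 | #_[_]01#   read _ → write _, move right, go to s1
s1 | #__[0]1#   read 0 → write #, move left, go to s2
s2 | #_[_]#1#   read _ → write 1, move left, go to s1
s1 | #[_]1#1#   read _ → write #, move stay, go to s1
s1 | #[#]1#1#   read # → write 0, move right, go to s3
s3 | #0[1]#1#   read 1 → write _, move stay, go to s1
s1 | #0[_]#1#   read _ → write #, move stay, go to s1
s1 | #0[#]#1#   read # → write 0, move right, go to s3
s3 | #00[#]1#
No transition is defined for (s3, #); M halts in state s3.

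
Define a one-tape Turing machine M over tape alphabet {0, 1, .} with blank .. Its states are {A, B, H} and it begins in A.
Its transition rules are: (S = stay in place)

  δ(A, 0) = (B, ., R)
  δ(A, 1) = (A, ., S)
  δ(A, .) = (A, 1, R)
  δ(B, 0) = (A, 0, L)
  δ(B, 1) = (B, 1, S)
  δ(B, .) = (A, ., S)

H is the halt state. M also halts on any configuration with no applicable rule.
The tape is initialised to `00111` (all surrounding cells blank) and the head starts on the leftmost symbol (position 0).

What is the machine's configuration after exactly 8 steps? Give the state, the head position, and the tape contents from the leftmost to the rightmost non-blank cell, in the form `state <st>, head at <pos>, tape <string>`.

A | [0]0111   read 0 → write ., move R, go to B
B | .[0]111   read 0 → write 0, move L, go to A
A | [.]0111   read . → write 1, move R, go to A
A | 1[0]111   read 0 → write ., move R, go to B
B | 1.[1]11   read 1 → write 1, move S, go to B
B | 1.[1]11   read 1 → write 1, move S, go to B
B | 1.[1]11   read 1 → write 1, move S, go to B
B | 1.[1]11   read 1 → write 1, move S, go to B
B | 1.[1]11
After 8 steps: state B, head at 2, tape 1.111.

state B, head at 2, tape 1.111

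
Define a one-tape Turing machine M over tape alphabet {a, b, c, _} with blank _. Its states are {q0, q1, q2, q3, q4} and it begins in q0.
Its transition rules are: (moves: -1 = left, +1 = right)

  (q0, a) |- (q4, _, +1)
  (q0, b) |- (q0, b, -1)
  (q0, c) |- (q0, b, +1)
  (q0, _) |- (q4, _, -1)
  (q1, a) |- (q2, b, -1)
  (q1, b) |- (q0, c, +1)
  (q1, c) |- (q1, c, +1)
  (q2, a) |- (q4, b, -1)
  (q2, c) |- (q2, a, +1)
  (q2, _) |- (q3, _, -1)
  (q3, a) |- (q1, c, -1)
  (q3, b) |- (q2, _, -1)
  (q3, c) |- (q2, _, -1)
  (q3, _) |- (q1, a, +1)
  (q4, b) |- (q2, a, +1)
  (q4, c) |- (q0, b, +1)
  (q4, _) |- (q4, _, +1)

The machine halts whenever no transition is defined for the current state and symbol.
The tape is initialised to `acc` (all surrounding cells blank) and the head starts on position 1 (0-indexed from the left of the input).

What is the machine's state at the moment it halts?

q1

q0 | a[c]c_   read c → write b, move +1, go to q0
q0 | ab[c]_   read c → write b, move +1, go to q0
q0 | abb[_]   read _ → write _, move -1, go to q4
q4 | ab[b]_   read b → write a, move +1, go to q2
q2 | aba[_]   read _ → write _, move -1, go to q3
q3 | ab[a]_   read a → write c, move -1, go to q1
q1 | a[b]c_   read b → write c, move +1, go to q0
q0 | ac[c]_   read c → write b, move +1, go to q0
q0 | acb[_]   read _ → write _, move -1, go to q4
q4 | ac[b]_   read b → write a, move +1, go to q2
q2 | aca[_]   read _ → write _, move -1, go to q3
q3 | ac[a]_   read a → write c, move -1, go to q1
q1 | a[c]c_   read c → write c, move +1, go to q1
q1 | ac[c]_   read c → write c, move +1, go to q1
q1 | acc[_]
No transition is defined for (q1, _); M halts in state q1.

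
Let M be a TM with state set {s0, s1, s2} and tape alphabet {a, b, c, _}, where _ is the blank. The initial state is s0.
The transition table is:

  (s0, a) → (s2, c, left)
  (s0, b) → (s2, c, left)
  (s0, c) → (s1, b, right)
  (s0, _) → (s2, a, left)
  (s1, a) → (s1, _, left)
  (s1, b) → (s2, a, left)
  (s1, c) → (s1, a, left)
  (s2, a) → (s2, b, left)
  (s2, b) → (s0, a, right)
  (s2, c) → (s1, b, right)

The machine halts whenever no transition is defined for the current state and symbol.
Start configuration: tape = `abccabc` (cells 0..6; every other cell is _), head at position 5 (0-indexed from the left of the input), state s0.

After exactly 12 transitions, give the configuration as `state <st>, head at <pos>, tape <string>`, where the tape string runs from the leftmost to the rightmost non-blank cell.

state s2, head at 1, tape abbcccc

state=s0 head=5 tape=abcca[b]c   (s0,b)→(s2,c,left)
state=s2 head=4 tape=abcc[a]cc   (s2,a)→(s2,b,left)
state=s2 head=3 tape=abc[c]bcc   (s2,c)→(s1,b,right)
state=s1 head=4 tape=abcb[b]cc   (s1,b)→(s2,a,left)
state=s2 head=3 tape=abc[b]acc   (s2,b)→(s0,a,right)
state=s0 head=4 tape=abca[a]cc   (s0,a)→(s2,c,left)
state=s2 head=3 tape=abc[a]ccc   (s2,a)→(s2,b,left)
state=s2 head=2 tape=ab[c]bccc   (s2,c)→(s1,b,right)
state=s1 head=3 tape=abb[b]ccc   (s1,b)→(s2,a,left)
state=s2 head=2 tape=ab[b]accc   (s2,b)→(s0,a,right)
state=s0 head=3 tape=aba[a]ccc   (s0,a)→(s2,c,left)
state=s2 head=2 tape=ab[a]cccc   (s2,a)→(s2,b,left)
state=s2 head=1 tape=a[b]bcccc
After 12 steps: state s2, head at 1, tape abbcccc.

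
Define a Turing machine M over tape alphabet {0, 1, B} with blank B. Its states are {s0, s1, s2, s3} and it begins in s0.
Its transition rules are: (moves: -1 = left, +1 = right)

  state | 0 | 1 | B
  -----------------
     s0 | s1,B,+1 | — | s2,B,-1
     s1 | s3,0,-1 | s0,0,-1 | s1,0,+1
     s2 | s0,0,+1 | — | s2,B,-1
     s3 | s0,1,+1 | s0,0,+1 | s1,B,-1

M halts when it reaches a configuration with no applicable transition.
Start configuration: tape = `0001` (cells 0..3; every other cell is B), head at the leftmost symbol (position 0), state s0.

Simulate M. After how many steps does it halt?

state=s0 head=0 tape=BB[0]001   (s0,0)→(s1,B,+1)
state=s1 head=1 tape=BBB[0]01   (s1,0)→(s3,0,-1)
state=s3 head=0 tape=BB[B]001   (s3,B)→(s1,B,-1)
state=s1 head=-1 tape=B[B]B001   (s1,B)→(s1,0,+1)
state=s1 head=0 tape=B0[B]001   (s1,B)→(s1,0,+1)
state=s1 head=1 tape=B00[0]01   (s1,0)→(s3,0,-1)
state=s3 head=0 tape=B0[0]001   (s3,0)→(s0,1,+1)
state=s0 head=1 tape=B01[0]01   (s0,0)→(s1,B,+1)
state=s1 head=2 tape=B01B[0]1   (s1,0)→(s3,0,-1)
state=s3 head=1 tape=B01[B]01   (s3,B)→(s1,B,-1)
state=s1 head=0 tape=B0[1]B01   (s1,1)→(s0,0,-1)
state=s0 head=-1 tape=B[0]0B01   (s0,0)→(s1,B,+1)
state=s1 head=0 tape=BB[0]B01   (s1,0)→(s3,0,-1)
state=s3 head=-1 tape=B[B]0B01   (s3,B)→(s1,B,-1)
state=s1 head=-2 tape=[B]B0B01   (s1,B)→(s1,0,+1)
state=s1 head=-1 tape=0[B]0B01   (s1,B)→(s1,0,+1)
state=s1 head=0 tape=00[0]B01   (s1,0)→(s3,0,-1)
state=s3 head=-1 tape=0[0]0B01   (s3,0)→(s0,1,+1)
state=s0 head=0 tape=01[0]B01   (s0,0)→(s1,B,+1)
state=s1 head=1 tape=01B[B]01   (s1,B)→(s1,0,+1)
state=s1 head=2 tape=01B0[0]1   (s1,0)→(s3,0,-1)
state=s3 head=1 tape=01B[0]01   (s3,0)→(s0,1,+1)
state=s0 head=2 tape=01B1[0]1   (s0,0)→(s1,B,+1)
state=s1 head=3 tape=01B1B[1]   (s1,1)→(s0,0,-1)
state=s0 head=2 tape=01B1[B]0   (s0,B)→(s2,B,-1)
state=s2 head=1 tape=01B[1]B0
M halts after 25 transitions.

25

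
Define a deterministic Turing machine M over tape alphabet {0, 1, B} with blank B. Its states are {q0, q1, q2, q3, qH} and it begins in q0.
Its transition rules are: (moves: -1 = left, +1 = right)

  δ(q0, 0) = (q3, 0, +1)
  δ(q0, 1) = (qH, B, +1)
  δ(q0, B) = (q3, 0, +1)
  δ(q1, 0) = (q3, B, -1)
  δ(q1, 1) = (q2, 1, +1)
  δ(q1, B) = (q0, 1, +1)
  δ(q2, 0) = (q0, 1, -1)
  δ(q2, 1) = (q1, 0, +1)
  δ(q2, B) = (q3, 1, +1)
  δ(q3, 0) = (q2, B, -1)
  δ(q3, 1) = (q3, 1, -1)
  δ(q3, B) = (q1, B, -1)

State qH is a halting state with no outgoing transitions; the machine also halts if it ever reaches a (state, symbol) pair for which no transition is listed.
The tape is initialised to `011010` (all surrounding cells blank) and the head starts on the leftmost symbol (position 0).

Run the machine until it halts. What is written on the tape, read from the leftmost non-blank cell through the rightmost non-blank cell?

q0 | BBB[0]11010   read 0 → write 0, move +1, go to q3
q3 | BBB0[1]1010   read 1 → write 1, move -1, go to q3
q3 | BBB[0]11010   read 0 → write B, move -1, go to q2
q2 | BB[B]B11010   read B → write 1, move +1, go to q3
q3 | BB1[B]11010   read B → write B, move -1, go to q1
q1 | BB[1]B11010   read 1 → write 1, move +1, go to q2
q2 | BB1[B]11010   read B → write 1, move +1, go to q3
q3 | BB11[1]1010   read 1 → write 1, move -1, go to q3
q3 | BB1[1]11010   read 1 → write 1, move -1, go to q3
q3 | BB[1]111010   read 1 → write 1, move -1, go to q3
q3 | B[B]1111010   read B → write B, move -1, go to q1
q1 | [B]B1111010   read B → write 1, move +1, go to q0
q0 | 1[B]1111010   read B → write 0, move +1, go to q3
q3 | 10[1]111010   read 1 → write 1, move -1, go to q3
q3 | 1[0]1111010   read 0 → write B, move -1, go to q2
q2 | [1]B1111010   read 1 → write 0, move +1, go to q1
q1 | 0[B]1111010   read B → write 1, move +1, go to q0
q0 | 01[1]111010   read 1 → write B, move +1, go to qH
qH | 01B[1]11010
The non-blank tape span at halt is 01B111010.

01B111010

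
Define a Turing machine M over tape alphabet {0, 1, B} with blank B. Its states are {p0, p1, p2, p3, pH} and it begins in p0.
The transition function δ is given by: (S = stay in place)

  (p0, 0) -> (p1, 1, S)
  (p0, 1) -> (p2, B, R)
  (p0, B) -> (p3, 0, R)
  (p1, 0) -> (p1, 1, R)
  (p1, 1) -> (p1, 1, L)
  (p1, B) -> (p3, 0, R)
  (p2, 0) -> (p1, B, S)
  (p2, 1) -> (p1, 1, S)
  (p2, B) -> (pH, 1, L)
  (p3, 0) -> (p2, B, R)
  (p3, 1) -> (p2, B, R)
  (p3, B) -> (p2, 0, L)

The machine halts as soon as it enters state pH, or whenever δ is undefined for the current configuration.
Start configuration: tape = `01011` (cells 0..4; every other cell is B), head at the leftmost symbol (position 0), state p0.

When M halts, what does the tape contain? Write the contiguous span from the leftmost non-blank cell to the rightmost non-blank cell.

state=p0 head=0 tape=B[0]1011B   (p0,0)→(p1,1,S)
state=p1 head=0 tape=B[1]1011B   (p1,1)→(p1,1,L)
state=p1 head=-1 tape=[B]11011B   (p1,B)→(p3,0,R)
state=p3 head=0 tape=0[1]1011B   (p3,1)→(p2,B,R)
state=p2 head=1 tape=0B[1]011B   (p2,1)→(p1,1,S)
state=p1 head=1 tape=0B[1]011B   (p1,1)→(p1,1,L)
state=p1 head=0 tape=0[B]1011B   (p1,B)→(p3,0,R)
state=p3 head=1 tape=00[1]011B   (p3,1)→(p2,B,R)
state=p2 head=2 tape=00B[0]11B   (p2,0)→(p1,B,S)
state=p1 head=2 tape=00B[B]11B   (p1,B)→(p3,0,R)
state=p3 head=3 tape=00B0[1]1B   (p3,1)→(p2,B,R)
state=p2 head=4 tape=00B0B[1]B   (p2,1)→(p1,1,S)
state=p1 head=4 tape=00B0B[1]B   (p1,1)→(p1,1,L)
state=p1 head=3 tape=00B0[B]1B   (p1,B)→(p3,0,R)
state=p3 head=4 tape=00B00[1]B   (p3,1)→(p2,B,R)
state=p2 head=5 tape=00B00B[B]   (p2,B)→(pH,1,L)
state=pH head=4 tape=00B00[B]1
The non-blank tape span at halt is 00B00B1.

00B00B1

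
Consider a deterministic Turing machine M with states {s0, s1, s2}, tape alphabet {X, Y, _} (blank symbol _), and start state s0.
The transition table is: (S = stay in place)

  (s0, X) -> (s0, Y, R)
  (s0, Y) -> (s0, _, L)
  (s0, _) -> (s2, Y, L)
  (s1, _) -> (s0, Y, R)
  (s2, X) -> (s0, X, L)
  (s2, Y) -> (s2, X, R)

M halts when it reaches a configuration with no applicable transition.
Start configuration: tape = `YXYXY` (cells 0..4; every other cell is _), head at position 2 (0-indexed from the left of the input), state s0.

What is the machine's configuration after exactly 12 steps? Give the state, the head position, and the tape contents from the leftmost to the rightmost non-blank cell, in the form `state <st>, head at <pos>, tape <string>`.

state=s0 head=2 tape=YX[Y]XY   (s0,Y)→(s0,_,L)
state=s0 head=1 tape=Y[X]_XY   (s0,X)→(s0,Y,R)
state=s0 head=2 tape=YY[_]XY   (s0,_)→(s2,Y,L)
state=s2 head=1 tape=Y[Y]YXY   (s2,Y)→(s2,X,R)
state=s2 head=2 tape=YX[Y]XY   (s2,Y)→(s2,X,R)
state=s2 head=3 tape=YXX[X]Y   (s2,X)→(s0,X,L)
state=s0 head=2 tape=YX[X]XY   (s0,X)→(s0,Y,R)
state=s0 head=3 tape=YXY[X]Y   (s0,X)→(s0,Y,R)
state=s0 head=4 tape=YXYY[Y]   (s0,Y)→(s0,_,L)
state=s0 head=3 tape=YXY[Y]_   (s0,Y)→(s0,_,L)
state=s0 head=2 tape=YX[Y]__   (s0,Y)→(s0,_,L)
state=s0 head=1 tape=Y[X]___   (s0,X)→(s0,Y,R)
state=s0 head=2 tape=YY[_]__
After 12 steps: state s0, head at 2, tape YY.

state s0, head at 2, tape YY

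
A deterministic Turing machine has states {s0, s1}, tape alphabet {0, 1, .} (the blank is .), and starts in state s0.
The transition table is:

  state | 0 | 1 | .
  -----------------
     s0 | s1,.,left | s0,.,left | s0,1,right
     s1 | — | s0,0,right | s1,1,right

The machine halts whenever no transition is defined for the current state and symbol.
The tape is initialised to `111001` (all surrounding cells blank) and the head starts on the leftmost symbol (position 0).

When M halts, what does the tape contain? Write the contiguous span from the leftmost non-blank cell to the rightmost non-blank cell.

111110

s0 | ...[1]11001   read 1 → write ., move left, go to s0
s0 | ..[.].11001   read . → write 1, move right, go to s0
s0 | ..1[.]11001   read . → write 1, move right, go to s0
s0 | ..11[1]1001   read 1 → write ., move left, go to s0
s0 | ..1[1].1001   read 1 → write ., move left, go to s0
s0 | ..[1]..1001   read 1 → write ., move left, go to s0
s0 | .[.]...1001   read . → write 1, move right, go to s0
s0 | .1[.]..1001   read . → write 1, move right, go to s0
s0 | .11[.].1001   read . → write 1, move right, go to s0
s0 | .111[.]1001   read . → write 1, move right, go to s0
s0 | .1111[1]001   read 1 → write ., move left, go to s0
s0 | .111[1].001   read 1 → write ., move left, go to s0
s0 | .11[1]..001   read 1 → write ., move left, go to s0
s0 | .1[1]...001   read 1 → write ., move left, go to s0
s0 | .[1]....001   read 1 → write ., move left, go to s0
s0 | [.].....001   read . → write 1, move right, go to s0
s0 | 1[.]....001   read . → write 1, move right, go to s0
s0 | 11[.]...001   read . → write 1, move right, go to s0
s0 | 111[.]..001   read . → write 1, move right, go to s0
s0 | 1111[.].001   read . → write 1, move right, go to s0
s0 | 11111[.]001   read . → write 1, move right, go to s0
s0 | 111111[0]01   read 0 → write ., move left, go to s1
s1 | 11111[1].01   read 1 → write 0, move right, go to s0
s0 | 111110[.]01   read . → write 1, move right, go to s0
s0 | 1111101[0]1   read 0 → write ., move left, go to s1
s1 | 111110[1].1   read 1 → write 0, move right, go to s0
s0 | 1111100[.]1   read . → write 1, move right, go to s0
s0 | 11111001[1]   read 1 → write ., move left, go to s0
s0 | 1111100[1].   read 1 → write ., move left, go to s0
s0 | 111110[0]..   read 0 → write ., move left, go to s1
s1 | 11111[0]...
The non-blank tape span at halt is 111110.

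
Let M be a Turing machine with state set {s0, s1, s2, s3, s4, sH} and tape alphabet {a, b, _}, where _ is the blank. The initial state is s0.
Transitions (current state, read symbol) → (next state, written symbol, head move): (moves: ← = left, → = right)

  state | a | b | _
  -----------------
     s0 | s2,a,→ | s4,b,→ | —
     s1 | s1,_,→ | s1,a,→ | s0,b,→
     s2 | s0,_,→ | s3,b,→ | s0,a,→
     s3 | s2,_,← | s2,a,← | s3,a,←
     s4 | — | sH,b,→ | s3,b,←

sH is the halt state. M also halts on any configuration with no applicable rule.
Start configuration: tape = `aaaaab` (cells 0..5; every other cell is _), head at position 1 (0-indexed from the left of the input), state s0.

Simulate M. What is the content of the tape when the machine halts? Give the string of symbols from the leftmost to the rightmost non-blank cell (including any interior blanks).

s0 | a[a]aaab___   read a → write a, move →, go to s2
s2 | aa[a]aab___   read a → write _, move →, go to s0
s0 | aa_[a]ab___   read a → write a, move →, go to s2
s2 | aa_a[a]b___   read a → write _, move →, go to s0
s0 | aa_a_[b]___   read b → write b, move →, go to s4
s4 | aa_a_b[_]__   read _ → write b, move ←, go to s3
s3 | aa_a_[b]b__   read b → write a, move ←, go to s2
s2 | aa_a[_]ab__   read _ → write a, move →, go to s0
s0 | aa_aa[a]b__   read a → write a, move →, go to s2
s2 | aa_aaa[b]__   read b → write b, move →, go to s3
s3 | aa_aaab[_]_   read _ → write a, move ←, go to s3
s3 | aa_aaa[b]a_   read b → write a, move ←, go to s2
s2 | aa_aa[a]aa_   read a → write _, move →, go to s0
s0 | aa_aa_[a]a_   read a → write a, move →, go to s2
s2 | aa_aa_a[a]_   read a → write _, move →, go to s0
s0 | aa_aa_a_[_]
The non-blank tape span at halt is aa_aa_a.

aa_aa_a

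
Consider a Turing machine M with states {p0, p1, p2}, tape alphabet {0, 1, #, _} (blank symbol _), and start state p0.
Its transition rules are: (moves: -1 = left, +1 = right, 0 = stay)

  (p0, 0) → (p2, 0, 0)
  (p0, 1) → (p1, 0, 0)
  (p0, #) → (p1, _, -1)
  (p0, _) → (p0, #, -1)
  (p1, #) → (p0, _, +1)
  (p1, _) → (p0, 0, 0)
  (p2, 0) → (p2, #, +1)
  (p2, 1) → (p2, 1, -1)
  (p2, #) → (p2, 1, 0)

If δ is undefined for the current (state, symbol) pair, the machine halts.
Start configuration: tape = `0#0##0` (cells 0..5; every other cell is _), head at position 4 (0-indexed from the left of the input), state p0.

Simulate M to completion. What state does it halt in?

state=p0 head=4 tape=_0#0#[#]0   (p0,#)→(p1,_,-1)
state=p1 head=3 tape=_0#0[#]_0   (p1,#)→(p0,_,+1)
state=p0 head=4 tape=_0#0_[_]0   (p0,_)→(p0,#,-1)
state=p0 head=3 tape=_0#0[_]#0   (p0,_)→(p0,#,-1)
state=p0 head=2 tape=_0#[0]##0   (p0,0)→(p2,0,0)
state=p2 head=2 tape=_0#[0]##0   (p2,0)→(p2,#,+1)
state=p2 head=3 tape=_0##[#]#0   (p2,#)→(p2,1,0)
state=p2 head=3 tape=_0##[1]#0   (p2,1)→(p2,1,-1)
state=p2 head=2 tape=_0#[#]1#0   (p2,#)→(p2,1,0)
state=p2 head=2 tape=_0#[1]1#0   (p2,1)→(p2,1,-1)
state=p2 head=1 tape=_0[#]11#0   (p2,#)→(p2,1,0)
state=p2 head=1 tape=_0[1]11#0   (p2,1)→(p2,1,-1)
state=p2 head=0 tape=_[0]111#0   (p2,0)→(p2,#,+1)
state=p2 head=1 tape=_#[1]11#0   (p2,1)→(p2,1,-1)
state=p2 head=0 tape=_[#]111#0   (p2,#)→(p2,1,0)
state=p2 head=0 tape=_[1]111#0   (p2,1)→(p2,1,-1)
state=p2 head=-1 tape=[_]1111#0
No transition is defined for (p2, _); M halts in state p2.

p2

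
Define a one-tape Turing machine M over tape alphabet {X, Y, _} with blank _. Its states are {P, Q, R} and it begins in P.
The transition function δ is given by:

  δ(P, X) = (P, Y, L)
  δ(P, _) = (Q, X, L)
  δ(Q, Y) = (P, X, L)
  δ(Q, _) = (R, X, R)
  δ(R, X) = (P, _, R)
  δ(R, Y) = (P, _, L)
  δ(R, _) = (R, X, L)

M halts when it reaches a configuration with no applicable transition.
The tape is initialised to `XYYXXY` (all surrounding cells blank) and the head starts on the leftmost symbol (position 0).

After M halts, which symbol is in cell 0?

state=P head=0 tape=__[X]YYXXY   (P,X)→(P,Y,L)
state=P head=-1 tape=_[_]YYYXXY   (P,_)→(Q,X,L)
state=Q head=-2 tape=[_]XYYYXXY   (Q,_)→(R,X,R)
state=R head=-1 tape=X[X]YYYXXY   (R,X)→(P,_,R)
state=P head=0 tape=X_[Y]YYXXY
Cell 0 holds Y when M halts.

Y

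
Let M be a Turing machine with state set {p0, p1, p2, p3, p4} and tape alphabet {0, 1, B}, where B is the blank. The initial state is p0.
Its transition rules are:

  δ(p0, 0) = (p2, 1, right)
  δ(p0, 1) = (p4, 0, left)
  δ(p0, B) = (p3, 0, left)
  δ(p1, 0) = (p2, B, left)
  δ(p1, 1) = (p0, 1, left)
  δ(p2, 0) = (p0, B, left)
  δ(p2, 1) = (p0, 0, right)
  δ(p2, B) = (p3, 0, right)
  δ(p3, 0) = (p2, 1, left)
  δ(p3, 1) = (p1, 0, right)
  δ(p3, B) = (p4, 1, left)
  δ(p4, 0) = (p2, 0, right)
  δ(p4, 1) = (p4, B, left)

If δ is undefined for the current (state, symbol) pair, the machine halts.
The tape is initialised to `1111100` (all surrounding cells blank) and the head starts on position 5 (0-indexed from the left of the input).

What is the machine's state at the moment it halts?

state=p0 head=5 tape=B11111[0]0   (p0,0)→(p2,1,right)
state=p2 head=6 tape=B111111[0]   (p2,0)→(p0,B,left)
state=p0 head=5 tape=B11111[1]B   (p0,1)→(p4,0,left)
state=p4 head=4 tape=B1111[1]0B   (p4,1)→(p4,B,left)
state=p4 head=3 tape=B111[1]B0B   (p4,1)→(p4,B,left)
state=p4 head=2 tape=B11[1]BB0B   (p4,1)→(p4,B,left)
state=p4 head=1 tape=B1[1]BBB0B   (p4,1)→(p4,B,left)
state=p4 head=0 tape=B[1]BBBB0B   (p4,1)→(p4,B,left)
state=p4 head=-1 tape=[B]BBBBB0B
No transition is defined for (p4, B); M halts in state p4.

p4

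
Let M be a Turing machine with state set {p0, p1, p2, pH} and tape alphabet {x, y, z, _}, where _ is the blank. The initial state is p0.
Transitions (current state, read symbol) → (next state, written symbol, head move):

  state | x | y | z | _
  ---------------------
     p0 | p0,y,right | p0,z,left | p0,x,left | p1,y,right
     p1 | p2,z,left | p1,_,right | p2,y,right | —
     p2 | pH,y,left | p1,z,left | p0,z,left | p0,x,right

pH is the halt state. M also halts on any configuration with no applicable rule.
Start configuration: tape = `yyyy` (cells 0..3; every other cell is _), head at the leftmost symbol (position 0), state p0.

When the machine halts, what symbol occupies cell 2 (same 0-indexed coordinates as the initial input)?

_

state=p0 head=0 tape=_[y]yyy___   (p0,y)→(p0,z,left)
state=p0 head=-1 tape=[_]zyyy___   (p0,_)→(p1,y,right)
state=p1 head=0 tape=y[z]yyy___   (p1,z)→(p2,y,right)
state=p2 head=1 tape=yy[y]yy___   (p2,y)→(p1,z,left)
state=p1 head=0 tape=y[y]zyy___   (p1,y)→(p1,_,right)
state=p1 head=1 tape=y_[z]yy___   (p1,z)→(p2,y,right)
state=p2 head=2 tape=y_y[y]y___   (p2,y)→(p1,z,left)
state=p1 head=1 tape=y_[y]zy___   (p1,y)→(p1,_,right)
state=p1 head=2 tape=y__[z]y___   (p1,z)→(p2,y,right)
state=p2 head=3 tape=y__y[y]___   (p2,y)→(p1,z,left)
state=p1 head=2 tape=y__[y]z___   (p1,y)→(p1,_,right)
state=p1 head=3 tape=y___[z]___   (p1,z)→(p2,y,right)
state=p2 head=4 tape=y___y[_]__   (p2,_)→(p0,x,right)
state=p0 head=5 tape=y___yx[_]_   (p0,_)→(p1,y,right)
state=p1 head=6 tape=y___yxy[_]
Cell 2 holds _ when M halts.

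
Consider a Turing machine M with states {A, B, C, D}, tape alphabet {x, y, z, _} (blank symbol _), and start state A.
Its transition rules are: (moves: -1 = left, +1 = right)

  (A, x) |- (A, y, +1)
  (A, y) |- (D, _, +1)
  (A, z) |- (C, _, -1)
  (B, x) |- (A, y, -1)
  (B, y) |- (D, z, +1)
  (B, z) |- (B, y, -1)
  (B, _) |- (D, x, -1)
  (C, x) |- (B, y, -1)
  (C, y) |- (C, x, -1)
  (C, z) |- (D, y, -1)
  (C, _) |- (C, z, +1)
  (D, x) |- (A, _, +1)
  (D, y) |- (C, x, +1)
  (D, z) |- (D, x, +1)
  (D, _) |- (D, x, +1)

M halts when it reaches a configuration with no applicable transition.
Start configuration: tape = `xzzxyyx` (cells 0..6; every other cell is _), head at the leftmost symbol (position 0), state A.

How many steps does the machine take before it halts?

A | ___[x]zzxyyx   read x → write y, move +1, go to A
A | ___y[z]zxyyx   read z → write _, move -1, go to C
C | ___[y]_zxyyx   read y → write x, move -1, go to C
C | __[_]x_zxyyx   read _ → write z, move +1, go to C
C | __z[x]_zxyyx   read x → write y, move -1, go to B
B | __[z]y_zxyyx   read z → write y, move -1, go to B
B | _[_]yy_zxyyx   read _ → write x, move -1, go to D
D | [_]xyy_zxyyx   read _ → write x, move +1, go to D
D | x[x]yy_zxyyx   read x → write _, move +1, go to A
A | x_[y]y_zxyyx   read y → write _, move +1, go to D
D | x__[y]_zxyyx   read y → write x, move +1, go to C
C | x__x[_]zxyyx   read _ → write z, move +1, go to C
C | x__xz[z]xyyx   read z → write y, move -1, go to D
D | x__x[z]yxyyx   read z → write x, move +1, go to D
D | x__xx[y]xyyx   read y → write x, move +1, go to C
C | x__xxx[x]yyx   read x → write y, move -1, go to B
B | x__xx[x]yyyx   read x → write y, move -1, go to A
A | x__x[x]yyyyx   read x → write y, move +1, go to A
A | x__xy[y]yyyx   read y → write _, move +1, go to D
D | x__xy_[y]yyx   read y → write x, move +1, go to C
C | x__xy_x[y]yx   read y → write x, move -1, go to C
C | x__xy_[x]xyx   read x → write y, move -1, go to B
B | x__xy[_]yxyx   read _ → write x, move -1, go to D
D | x__x[y]xyxyx   read y → write x, move +1, go to C
C | x__xx[x]yxyx   read x → write y, move -1, go to B
B | x__x[x]yyxyx   read x → write y, move -1, go to A
A | x__[x]yyyxyx   read x → write y, move +1, go to A
A | x__y[y]yyxyx   read y → write _, move +1, go to D
D | x__y_[y]yxyx   read y → write x, move +1, go to C
C | x__y_x[y]xyx   read y → write x, move -1, go to C
C | x__y_[x]xxyx   read x → write y, move -1, go to B
B | x__y[_]yxxyx   read _ → write x, move -1, go to D
D | x__[y]xyxxyx   read y → write x, move +1, go to C
C | x__x[x]yxxyx   read x → write y, move -1, go to B
B | x__[x]yyxxyx   read x → write y, move -1, go to A
A | x_[_]yyyxxyx
M halts after 35 transitions.

35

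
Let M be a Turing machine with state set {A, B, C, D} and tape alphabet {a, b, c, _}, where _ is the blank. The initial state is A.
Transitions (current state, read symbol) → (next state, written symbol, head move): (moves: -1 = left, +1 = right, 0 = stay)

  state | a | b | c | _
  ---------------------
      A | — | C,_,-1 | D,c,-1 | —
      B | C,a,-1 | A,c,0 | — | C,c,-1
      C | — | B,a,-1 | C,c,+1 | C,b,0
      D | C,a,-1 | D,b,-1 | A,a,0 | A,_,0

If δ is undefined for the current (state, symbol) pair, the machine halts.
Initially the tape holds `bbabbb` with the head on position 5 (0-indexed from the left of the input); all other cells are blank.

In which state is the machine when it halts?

state=A head=5 tape=_bbabb[b]   (A,b)→(C,_,-1)
state=C head=4 tape=_bbab[b]_   (C,b)→(B,a,-1)
state=B head=3 tape=_bba[b]a_   (B,b)→(A,c,0)
state=A head=3 tape=_bba[c]a_   (A,c)→(D,c,-1)
state=D head=2 tape=_bb[a]ca_   (D,a)→(C,a,-1)
state=C head=1 tape=_b[b]aca_   (C,b)→(B,a,-1)
state=B head=0 tape=_[b]aaca_   (B,b)→(A,c,0)
state=A head=0 tape=_[c]aaca_   (A,c)→(D,c,-1)
state=D head=-1 tape=[_]caaca_   (D,_)→(A,_,0)
state=A head=-1 tape=[_]caaca_
No transition is defined for (A, _); M halts in state A.

A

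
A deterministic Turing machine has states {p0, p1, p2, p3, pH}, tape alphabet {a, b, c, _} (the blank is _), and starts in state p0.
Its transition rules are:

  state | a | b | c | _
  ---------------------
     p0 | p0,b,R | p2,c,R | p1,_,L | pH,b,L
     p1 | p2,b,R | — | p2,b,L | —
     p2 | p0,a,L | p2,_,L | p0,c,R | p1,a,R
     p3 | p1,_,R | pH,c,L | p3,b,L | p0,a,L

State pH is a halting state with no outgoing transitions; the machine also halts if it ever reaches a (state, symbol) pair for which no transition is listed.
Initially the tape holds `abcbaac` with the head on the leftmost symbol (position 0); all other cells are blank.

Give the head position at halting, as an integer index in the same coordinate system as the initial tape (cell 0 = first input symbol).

p0 | [a]bcbaac_   read a → write b, move R, go to p0
p0 | b[b]cbaac_   read b → write c, move R, go to p2
p2 | bc[c]baac_   read c → write c, move R, go to p0
p0 | bcc[b]aac_   read b → write c, move R, go to p2
p2 | bccc[a]ac_   read a → write a, move L, go to p0
p0 | bcc[c]aac_   read c → write _, move L, go to p1
p1 | bc[c]_aac_   read c → write b, move L, go to p2
p2 | b[c]b_aac_   read c → write c, move R, go to p0
p0 | bc[b]_aac_   read b → write c, move R, go to p2
p2 | bcc[_]aac_   read _ → write a, move R, go to p1
p1 | bcca[a]ac_   read a → write b, move R, go to p2
p2 | bccab[a]c_   read a → write a, move L, go to p0
p0 | bcca[b]ac_   read b → write c, move R, go to p2
p2 | bccac[a]c_   read a → write a, move L, go to p0
p0 | bcca[c]ac_   read c → write _, move L, go to p1
p1 | bcc[a]_ac_   read a → write b, move R, go to p2
p2 | bccb[_]ac_   read _ → write a, move R, go to p1
p1 | bccba[a]c_   read a → write b, move R, go to p2
p2 | bccbab[c]_   read c → write c, move R, go to p0
p0 | bccbabc[_]   read _ → write b, move L, go to pH
pH | bccbab[c]b
At halt the head is at cell 6.

6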